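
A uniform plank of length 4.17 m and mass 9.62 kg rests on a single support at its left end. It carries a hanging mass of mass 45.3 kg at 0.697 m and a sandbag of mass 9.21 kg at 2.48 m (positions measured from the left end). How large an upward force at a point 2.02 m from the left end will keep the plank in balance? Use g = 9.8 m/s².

About the left end:
Beam weight: 9.62 × 9.8 = 94.28 N down at 2.085 m → arm 2.085 m, τ = 94.28 × 2.085 = 196.6 N·m clockwise.
Hanging mass: 45.3 × 9.8 = 443.9 N down at 0.697 m → arm 0.697 m, τ = 443.9 × 0.697 = 309.4 N·m clockwise.
Sandbag: 9.21 × 9.8 = 90.26 N down at 2.48 m → arm 2.48 m, τ = 90.26 × 2.48 = 223.8 N·m clockwise.
Net moment of the loads = 729.8 N·m clockwise.
The upward force F acts at a point 2.02 m from the left end, arm 2.02 m, giving F × 2.02 counterclockwise.
Setting net torque to zero: F × 2.02 = 729.8 → F = 729.8 / 2.02 = 361 N.

F ≈ 361 N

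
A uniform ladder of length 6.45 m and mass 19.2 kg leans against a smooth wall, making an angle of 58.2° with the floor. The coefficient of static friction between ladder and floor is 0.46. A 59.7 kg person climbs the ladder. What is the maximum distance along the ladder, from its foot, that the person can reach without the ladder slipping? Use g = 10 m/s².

Choose the foot of the ladder as the axis so the floor normal and friction both act there and drop out.
Ladder weight 19.2×10 = 192 N acts at 3.225 m along the ladder; its horizontal arm is 3.225·cos58.2° = 1.699 m → τ = 326.2 N·m clockwise.
Person weight 59.7×10 = 597 N at distance d → arm d·cos58.2° → τ = 597·d·0.527 clockwise.
Wall normal N at the top has arm L sinθ = 5.482 m counterclockwise, so Στ = 0 gives N·5.482 = 326.2 + 314.6·d.
ΣFy = 0 ⇒ N_floor = 789 N, so the maximum friction is μ_s·N_floor = 0.46×789 = 362.9 N. ΣFx = 0 ⇒ N_wall = f, so at the slipping point N = 362.9 N.
Substituting: 362.9×5.482 = 326.2 + 314.6·d ⇒ d = (1989 − 326.2) / 314.6 = 5.29 m.

d ≈ 5.29 m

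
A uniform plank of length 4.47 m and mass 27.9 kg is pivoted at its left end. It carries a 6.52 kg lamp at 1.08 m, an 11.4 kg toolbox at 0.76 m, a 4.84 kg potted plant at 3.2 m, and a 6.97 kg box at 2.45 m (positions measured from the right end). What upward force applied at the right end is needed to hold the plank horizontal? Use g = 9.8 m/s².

Choose the left end as the axis so the unknown pivot reaction has zero arm there.
Beam weight: 27.9 × 9.8 = 273.4 N down at 2.235 m → arm 2.235 m, τ = 273.4 × 2.235 = 611 N·m clockwise.
Lamp: 6.52 × 9.8 = 63.9 N down at 1.08 m → arm 3.39 m, τ = 63.9 × 3.39 = 216.6 N·m clockwise.
Toolbox: 11.4 × 9.8 = 111.7 N down at 0.76 m → arm 3.71 m, τ = 111.7 × 3.71 = 414.4 N·m clockwise.
Potted plant: 4.84 × 9.8 = 47.43 N down at 3.2 m → arm 1.27 m, τ = 47.43 × 1.27 = 60.24 N·m clockwise.
Box: 6.97 × 9.8 = 68.31 N down at 2.45 m → arm 2.02 m, τ = 68.31 × 2.02 = 138 N·m clockwise.
Net moment of the loads = 1440 N·m clockwise.
The upward force F acts at the right end, arm 4.47 m, giving F × 4.47 counterclockwise.
Στ = 0 ⇒ F × 4.47 = 1440 ⇒ F = 1440 / 4.47 = 322 N.

F ≈ 322 N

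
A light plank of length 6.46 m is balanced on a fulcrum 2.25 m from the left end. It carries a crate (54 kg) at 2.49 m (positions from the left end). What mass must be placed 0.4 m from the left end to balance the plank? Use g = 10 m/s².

m ≈ 7.01 kg

Choose the fulcrum (at 2.25 m from the left end) as the axis so the support reaction has zero arm there.
Crate: 54 × 10 = 540 N down at 2.49 m → arm 0.24 m, τ = 540 × 0.24 = 129.6 N·m clockwise.
Net moment of known loads = 129.6 N·m clockwise.
An unknown mass m at 0.4 m has arm 1.85 m; its moment is m·g·1.85 counterclockwise.
Στ = 0 ⇒ m × 10 × 1.85 = 129.6 ⇒ m = 129.6 / (10 × 1.85) = 7.01 kg.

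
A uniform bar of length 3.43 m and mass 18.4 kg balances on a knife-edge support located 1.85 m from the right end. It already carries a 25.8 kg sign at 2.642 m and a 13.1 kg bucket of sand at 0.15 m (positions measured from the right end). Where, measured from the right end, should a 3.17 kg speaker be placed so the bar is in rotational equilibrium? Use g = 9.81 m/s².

Choose the knife-edge support (at 1.85 m from the right end) as the axis so the support reaction has zero arm there.
Beam weight: 18.4 × 9.81 = 180.5 N down at 1.715 m → arm 0.135 m, τ = 180.5 × 0.135 = 24.37 N·m clockwise.
Sign: 25.8 × 9.81 = 253.1 N down at 2.642 m → arm 0.792 m, τ = 253.1 × 0.792 = 200.5 N·m counterclockwise.
Bucket of sand: 13.1 × 9.81 = 128.5 N down at 0.15 m → arm 1.7 m, τ = 128.5 × 1.7 = 218.4 N·m clockwise.
Net moment of existing loads = 42.27 N·m clockwise.
The speaker weighs 3.17 × 9.81 = 31.1 N and must supply an equal counterclockwise moment, so its lever arm about the knife-edge support is 42.27 / 31.1 = 1.36 m.
That puts it at 1.85 + 1.36 = 3.21 m from the right end.

x ≈ 3.21 m from the right end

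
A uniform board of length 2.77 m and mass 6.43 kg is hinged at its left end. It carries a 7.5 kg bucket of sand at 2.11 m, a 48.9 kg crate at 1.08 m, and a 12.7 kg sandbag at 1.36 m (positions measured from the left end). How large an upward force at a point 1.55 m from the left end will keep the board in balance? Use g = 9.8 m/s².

F ≈ 599 N

About the left end:
Beam weight: 6.43 × 9.8 = 63.01 N down at 1.385 m → arm 1.385 m, τ = 63.01 × 1.385 = 87.27 N·m clockwise.
Bucket of sand: 7.5 × 9.8 = 73.5 N down at 2.11 m → arm 2.11 m, τ = 73.5 × 2.11 = 155.1 N·m clockwise.
Crate: 48.9 × 9.8 = 479.2 N down at 1.08 m → arm 1.08 m, τ = 479.2 × 1.08 = 517.5 N·m clockwise.
Sandbag: 12.7 × 9.8 = 124.5 N down at 1.36 m → arm 1.36 m, τ = 124.5 × 1.36 = 169.3 N·m clockwise.
Net moment of the loads = 929.2 N·m clockwise.
The upward force F acts at a point 1.55 m from the left end, arm 1.55 m, giving F × 1.55 counterclockwise.
Balancing moments: F × 1.55 = 929.2, giving F = 929.2 / 1.55 = 599 N.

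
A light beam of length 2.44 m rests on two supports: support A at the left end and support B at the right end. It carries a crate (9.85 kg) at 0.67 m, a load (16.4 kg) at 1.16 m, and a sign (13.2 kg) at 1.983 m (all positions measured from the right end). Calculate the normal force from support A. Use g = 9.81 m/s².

Taking torques about support B:
Crate: 9.85 × 9.81 = 96.63 N down at 0.67 m → arm 0.67 m, τ = 96.63 × 0.67 = 64.74 N·m counterclockwise.
Load: 16.4 × 9.81 = 160.9 N down at 1.16 m → arm 1.16 m, τ = 160.9 × 1.16 = 186.6 N·m counterclockwise.
Sign: 13.2 × 9.81 = 129.5 N down at 1.983 m → arm 1.983 m, τ = 129.5 × 1.983 = 256.8 N·m counterclockwise.
Net load moment about support B = 508.1 N·m counterclockwise.
Reaction R at support A is upward at 2.44 m, arm 2.44 m → moment R × 2.44 clockwise.
Στ = 0 ⇒ R × 2.44 = 508.1 ⇒ R = 208 N.

R_A ≈ 208 N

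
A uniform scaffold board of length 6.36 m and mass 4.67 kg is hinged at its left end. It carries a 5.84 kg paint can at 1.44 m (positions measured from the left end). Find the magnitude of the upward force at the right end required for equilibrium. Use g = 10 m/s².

F ≈ 36.6 N

Choose the left end as the axis so the unknown pivot reaction has zero arm there.
Beam weight: 4.67 × 10 = 46.7 N down at 3.18 m → arm 3.18 m, τ = 46.7 × 3.18 = 148.5 N·m clockwise.
Paint can: 5.84 × 10 = 58.4 N down at 1.44 m → arm 1.44 m, τ = 58.4 × 1.44 = 84.1 N·m clockwise.
Net moment of the loads = 232.6 N·m clockwise.
The upward force F acts at the right end, arm 6.36 m, giving F × 6.36 counterclockwise.
Στ = 0 ⇒ F × 6.36 = 232.6 ⇒ F = 232.6 / 6.36 = 36.6 N.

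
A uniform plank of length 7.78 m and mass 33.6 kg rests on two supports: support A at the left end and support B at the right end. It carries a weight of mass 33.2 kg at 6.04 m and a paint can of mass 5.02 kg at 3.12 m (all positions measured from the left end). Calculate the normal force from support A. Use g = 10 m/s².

Sum moments about support B (its reaction then has zero moment arm).
Beam weight: 33.6 × 10 = 336 N down at 3.89 m → arm 3.89 m, τ = 336 × 3.89 = 1307 N·m counterclockwise.
Weight: 33.2 × 10 = 332 N down at 6.04 m → arm 1.74 m, τ = 332 × 1.74 = 577.7 N·m counterclockwise.
Paint can: 5.02 × 10 = 50.2 N down at 3.12 m → arm 4.66 m, τ = 50.2 × 4.66 = 233.9 N·m counterclockwise.
Net load moment about support B = 2119 N·m counterclockwise.
Reaction R at support A is upward at 0 m, arm 7.78 m → moment R × 7.78 clockwise.
Στ = 0 ⇒ R × 7.78 = 2119 ⇒ R = 272 N.

R_A ≈ 272 N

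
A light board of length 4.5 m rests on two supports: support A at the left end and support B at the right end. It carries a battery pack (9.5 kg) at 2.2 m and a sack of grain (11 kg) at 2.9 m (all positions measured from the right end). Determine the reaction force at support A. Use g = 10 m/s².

Sum moments about support B (its reaction then has zero moment arm).
Battery pack: 9.5 × 10 = 95 N down at 2.2 m → arm 2.2 m, τ = 95 × 2.2 = 209 N·m counterclockwise.
Sack of grain: 11 × 10 = 110 N down at 2.9 m → arm 2.9 m, τ = 110 × 2.9 = 319 N·m counterclockwise.
Net load moment about support B = 528 N·m counterclockwise.
Reaction R at support A is upward at 4.5 m, arm 4.5 m → moment R × 4.5 clockwise.
For rotational equilibrium, R × 4.5 = 528, so R = 117 N.

R_A ≈ 117 N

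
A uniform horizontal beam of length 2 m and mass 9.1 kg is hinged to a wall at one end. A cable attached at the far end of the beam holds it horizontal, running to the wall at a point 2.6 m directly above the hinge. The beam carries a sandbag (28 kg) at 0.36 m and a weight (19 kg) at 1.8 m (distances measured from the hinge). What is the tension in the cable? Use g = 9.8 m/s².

T ≈ 330 N

Sum moments about the hinge (the unknown hinge reaction has zero arm there).
Beam weight: 9.1 × 9.8 = 89.18 N down at 1 m → arm 1 m, τ = 89.18 × 1 = 89.18 N·m clockwise.
Sandbag: 28 × 9.8 = 274.4 N down at 0.36 m → arm 0.36 m, τ = 274.4 × 0.36 = 98.78 N·m clockwise.
Weight: 19 × 9.8 = 186.2 N down at 1.8 m → arm 1.8 m, τ = 186.2 × 1.8 = 335.2 N·m clockwise.
Total clockwise load moment = 523.2 N·m.
The cable tension T acts at 2 m; only its component perpendicular to the beam, T sinθ, produces torque. sinθ = h/√(h²+d²) = 2.6/√(2.6²+2²) = 0.7926.
Setting net torque to zero: T × 2 × 0.7926 = 523.2 → T = 523.2 / 1.585 = 330 N.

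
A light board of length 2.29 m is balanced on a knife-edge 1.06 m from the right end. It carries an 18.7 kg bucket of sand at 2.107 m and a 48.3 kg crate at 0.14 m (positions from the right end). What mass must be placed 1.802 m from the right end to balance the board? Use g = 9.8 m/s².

m ≈ 33.5 kg

Taking torques about the knife-edge (at 1.06 m from the right end):
Bucket of sand: 18.7 × 9.8 = 183.3 N down at 2.107 m → arm 1.047 m, τ = 183.3 × 1.047 = 191.9 N·m counterclockwise.
Crate: 48.3 × 9.8 = 473.3 N down at 0.14 m → arm 0.92 m, τ = 473.3 × 0.92 = 435.4 N·m clockwise.
Net moment of known loads = 243.5 N·m clockwise.
An unknown mass m at 1.802 m has arm 0.742 m; its moment is m·g·0.742 counterclockwise.
For rotational equilibrium, m × 9.8 × 0.742 = 243.5, so m = 243.5 / (9.8 × 0.742) = 33.5 kg.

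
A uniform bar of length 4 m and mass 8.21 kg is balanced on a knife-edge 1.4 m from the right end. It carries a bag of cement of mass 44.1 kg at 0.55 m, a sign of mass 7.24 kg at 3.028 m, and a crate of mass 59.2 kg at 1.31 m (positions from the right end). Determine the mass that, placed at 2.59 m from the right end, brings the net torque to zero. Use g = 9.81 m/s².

m ≈ 21.9 kg

Take moments about the knife-edge (at 1.4 m from the right end).
Beam weight: 8.21 × 9.81 = 80.54 N down at 2 m → arm 0.6 m, τ = 80.54 × 0.6 = 48.32 N·m counterclockwise.
Bag of cement: 44.1 × 9.81 = 432.6 N down at 0.55 m → arm 0.85 m, τ = 432.6 × 0.85 = 367.7 N·m clockwise.
Sign: 7.24 × 9.81 = 71.02 N down at 3.028 m → arm 1.628 m, τ = 71.02 × 1.628 = 115.6 N·m counterclockwise.
Crate: 59.2 × 9.81 = 580.8 N down at 1.31 m → arm 0.09 m, τ = 580.8 × 0.09 = 52.27 N·m clockwise.
Net moment of known loads = 256.1 N·m clockwise.
An unknown mass m at 2.59 m has arm 1.19 m; its moment is m·g·1.19 counterclockwise.
Setting net torque to zero: m × 9.81 × 1.19 = 256.1 → m = 256.1 / (9.81 × 1.19) = 21.9 kg.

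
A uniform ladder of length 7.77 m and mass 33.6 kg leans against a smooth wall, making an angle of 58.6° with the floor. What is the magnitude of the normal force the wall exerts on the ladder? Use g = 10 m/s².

N_wall ≈ 103 N

Sum moments about the foot of the ladder (the floor normal and friction both act there and drop out).
Ladder weight 33.6×10 = 336 N acts at 3.885 m along the ladder; its horizontal arm is 3.885·cos58.6° = 2.024 m → τ = 680.1 N·m clockwise.
Wall normal N acts horizontally at the top; its moment arm is the height L sinθ = 7.77·sin58.6° = 6.632 m, counterclockwise.
For rotational equilibrium, N × 6.632 = 680.1, so N = 103 N.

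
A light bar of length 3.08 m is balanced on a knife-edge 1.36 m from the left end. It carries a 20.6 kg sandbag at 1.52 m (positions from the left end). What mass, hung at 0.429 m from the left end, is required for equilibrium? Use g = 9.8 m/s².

m ≈ 3.54 kg

Taking torques about the knife-edge (at 1.36 m from the left end):
Sandbag: 20.6 × 9.8 = 201.9 N down at 1.52 m → arm 0.16 m, τ = 201.9 × 0.16 = 32.3 N·m clockwise.
Net moment of known loads = 32.3 N·m clockwise.
An unknown mass m at 0.429 m has arm 0.931 m; its moment is m·g·0.931 counterclockwise.
Balancing moments: m × 9.8 × 0.931 = 32.3, giving m = 32.3 / (9.8 × 0.931) = 3.54 kg.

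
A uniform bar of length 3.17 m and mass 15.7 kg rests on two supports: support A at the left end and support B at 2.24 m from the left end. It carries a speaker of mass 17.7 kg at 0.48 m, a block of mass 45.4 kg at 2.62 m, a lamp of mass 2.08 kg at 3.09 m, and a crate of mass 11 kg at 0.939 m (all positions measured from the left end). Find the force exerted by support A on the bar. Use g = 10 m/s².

R_A ≈ 164 N

About support B:
Beam weight: 15.7 × 10 = 157 N down at 1.585 m → arm 0.655 m, τ = 157 × 0.655 = 102.8 N·m counterclockwise.
Speaker: 17.7 × 10 = 177 N down at 0.48 m → arm 1.76 m, τ = 177 × 1.76 = 311.5 N·m counterclockwise.
Block: 45.4 × 10 = 454 N down at 2.62 m → arm 0.38 m, τ = 454 × 0.38 = 172.5 N·m clockwise.
Lamp: 2.08 × 10 = 20.8 N down at 3.09 m → arm 0.85 m, τ = 20.8 × 0.85 = 17.68 N·m clockwise.
Crate: 11 × 10 = 110 N down at 0.939 m → arm 1.301 m, τ = 110 × 1.301 = 143.1 N·m counterclockwise.
Net load moment about support B = 367.2 N·m counterclockwise.
Reaction R at support A is upward at 0 m, arm 2.24 m → moment R × 2.24 clockwise.
Setting net torque to zero: R × 2.24 = 367.2 → R = 164 N.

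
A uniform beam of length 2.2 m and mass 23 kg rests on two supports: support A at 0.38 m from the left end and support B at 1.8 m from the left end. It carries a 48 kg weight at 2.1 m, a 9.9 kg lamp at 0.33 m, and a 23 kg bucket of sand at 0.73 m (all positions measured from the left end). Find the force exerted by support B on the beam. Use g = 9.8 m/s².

R_B ≈ 736 N

Sum moments about support A (its reaction then has zero moment arm).
Beam weight: 23 × 9.8 = 225.4 N down at 1.1 m → arm 0.72 m, τ = 225.4 × 0.72 = 162.3 N·m clockwise.
Weight: 48 × 9.8 = 470.4 N down at 2.1 m → arm 1.72 m, τ = 470.4 × 1.72 = 809.1 N·m clockwise.
Lamp: 9.9 × 9.8 = 97.02 N down at 0.33 m → arm 0.05 m, τ = 97.02 × 0.05 = 4.851 N·m counterclockwise.
Bucket of sand: 23 × 9.8 = 225.4 N down at 0.73 m → arm 0.35 m, τ = 225.4 × 0.35 = 78.89 N·m clockwise.
Net load moment about support A = 1045 N·m clockwise.
Reaction R at support B is upward at 1.8 m, arm 1.42 m → moment R × 1.42 counterclockwise.
Setting net torque to zero: R × 1.42 = 1045 → R = 736 N.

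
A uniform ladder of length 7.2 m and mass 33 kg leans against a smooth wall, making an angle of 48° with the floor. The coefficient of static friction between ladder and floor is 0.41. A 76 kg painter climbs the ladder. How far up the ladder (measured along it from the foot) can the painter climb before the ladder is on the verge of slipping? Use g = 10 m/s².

Sum moments about the foot of the ladder (the floor normal and friction both act there and drop out).
Ladder weight 33×10 = 330 N acts at 3.6 m along the ladder; its horizontal arm is 3.6·cos48° = 2.409 m → τ = 795 N·m clockwise.
Painter weight 76×10 = 760 N at distance d → arm d·cos48° → τ = 760·d·0.6691 clockwise.
Wall normal N at the top has arm L sinθ = 5.351 m counterclockwise, so Στ = 0 gives N·5.351 = 795 + 508.5·d.
ΣFy = 0 ⇒ N_floor = 1090 N, so the maximum friction is μ_s·N_floor = 0.41×1090 = 446.9 N. ΣFx = 0 ⇒ N_wall = f, so at the slipping point N = 446.9 N.
Substituting: 446.9×5.351 = 795 + 508.5·d ⇒ d = (2391 − 795) / 508.5 = 3.14 m.

d ≈ 3.14 m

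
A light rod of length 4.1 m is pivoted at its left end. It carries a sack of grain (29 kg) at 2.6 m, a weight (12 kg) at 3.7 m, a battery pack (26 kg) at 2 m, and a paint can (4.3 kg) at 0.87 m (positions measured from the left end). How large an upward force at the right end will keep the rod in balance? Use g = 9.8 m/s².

F ≈ 420 N

Sum moments about the left end (the unknown pivot reaction has zero arm there).
Sack of grain: 29 × 9.8 = 284.2 N down at 2.6 m → arm 2.6 m, τ = 284.2 × 2.6 = 738.9 N·m clockwise.
Weight: 12 × 9.8 = 117.6 N down at 3.7 m → arm 3.7 m, τ = 117.6 × 3.7 = 435.1 N·m clockwise.
Battery pack: 26 × 9.8 = 254.8 N down at 2 m → arm 2 m, τ = 254.8 × 2 = 509.6 N·m clockwise.
Paint can: 4.3 × 9.8 = 42.14 N down at 0.87 m → arm 0.87 m, τ = 42.14 × 0.87 = 36.66 N·m clockwise.
Net moment of the loads = 1720 N·m clockwise.
The upward force F acts at the right end, arm 4.1 m, giving F × 4.1 counterclockwise.
Setting net torque to zero: F × 4.1 = 1720 → F = 1720 / 4.1 = 420 N.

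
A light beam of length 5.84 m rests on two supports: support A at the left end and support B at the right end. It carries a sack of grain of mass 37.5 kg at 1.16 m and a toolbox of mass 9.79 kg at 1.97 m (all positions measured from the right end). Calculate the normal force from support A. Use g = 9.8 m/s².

R_A ≈ 105 N

Taking torques about support B:
Sack of grain: 37.5 × 9.8 = 367.5 N down at 1.16 m → arm 1.16 m, τ = 367.5 × 1.16 = 426.3 N·m counterclockwise.
Toolbox: 9.79 × 9.8 = 95.94 N down at 1.97 m → arm 1.97 m, τ = 95.94 × 1.97 = 189 N·m counterclockwise.
Net load moment about support B = 615.3 N·m counterclockwise.
Reaction R at support A is upward at 5.84 m, arm 5.84 m → moment R × 5.84 clockwise.
For rotational equilibrium, R × 5.84 = 615.3, so R = 105 N.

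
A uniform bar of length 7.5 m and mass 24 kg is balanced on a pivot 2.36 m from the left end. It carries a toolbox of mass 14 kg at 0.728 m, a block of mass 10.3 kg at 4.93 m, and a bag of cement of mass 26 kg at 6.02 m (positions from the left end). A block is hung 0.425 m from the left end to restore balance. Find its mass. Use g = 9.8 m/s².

m ≈ 68.3 kg

Take moments about the pivot (at 2.36 m from the left end).
Beam weight: 24 × 9.8 = 235.2 N down at 3.75 m → arm 1.39 m, τ = 235.2 × 1.39 = 326.9 N·m clockwise.
Toolbox: 14 × 9.8 = 137.2 N down at 0.728 m → arm 1.632 m, τ = 137.2 × 1.632 = 223.9 N·m counterclockwise.
Block: 10.3 × 9.8 = 100.9 N down at 4.93 m → arm 2.57 m, τ = 100.9 × 2.57 = 259.3 N·m clockwise.
Bag of cement: 26 × 9.8 = 254.8 N down at 6.02 m → arm 3.66 m, τ = 254.8 × 3.66 = 932.6 N·m clockwise.
Net moment of known loads = 1295 N·m clockwise.
An unknown mass m at 0.425 m has arm 1.935 m; its moment is m·g·1.935 counterclockwise.
Στ = 0 ⇒ m × 9.8 × 1.935 = 1295 ⇒ m = 1295 / (9.8 × 1.935) = 68.3 kg.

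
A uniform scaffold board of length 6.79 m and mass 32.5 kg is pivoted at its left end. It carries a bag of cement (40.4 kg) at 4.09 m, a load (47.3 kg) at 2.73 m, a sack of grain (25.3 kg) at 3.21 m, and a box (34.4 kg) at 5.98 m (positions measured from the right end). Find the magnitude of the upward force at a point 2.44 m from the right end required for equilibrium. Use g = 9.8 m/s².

Take moments about the left end.
Beam weight: 32.5 × 9.8 = 318.5 N down at 3.395 m → arm 3.395 m, τ = 318.5 × 3.395 = 1081 N·m clockwise.
Bag of cement: 40.4 × 9.8 = 395.9 N down at 4.09 m → arm 2.7 m, τ = 395.9 × 2.7 = 1069 N·m clockwise.
Load: 47.3 × 9.8 = 463.5 N down at 2.73 m → arm 4.06 m, τ = 463.5 × 4.06 = 1882 N·m clockwise.
Sack of grain: 25.3 × 9.8 = 247.9 N down at 3.21 m → arm 3.58 m, τ = 247.9 × 3.58 = 887.5 N·m clockwise.
Box: 34.4 × 9.8 = 337.1 N down at 5.98 m → arm 0.81 m, τ = 337.1 × 0.81 = 273.1 N·m clockwise.
Net moment of the loads = 5193 N·m clockwise.
The upward force F acts at a point 2.44 m from the right end, arm 4.35 m, giving F × 4.35 counterclockwise.
Setting net torque to zero: F × 4.35 = 5193 → F = 5193 / 4.35 = 1190 N.

F ≈ 1190 N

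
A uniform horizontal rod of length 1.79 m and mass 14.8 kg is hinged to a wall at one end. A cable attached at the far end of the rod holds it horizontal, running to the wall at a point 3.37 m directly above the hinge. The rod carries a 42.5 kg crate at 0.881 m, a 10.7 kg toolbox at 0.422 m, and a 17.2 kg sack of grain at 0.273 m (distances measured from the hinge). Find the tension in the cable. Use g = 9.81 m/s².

T ≈ 372 N

Choose the hinge as the axis so the unknown hinge reaction has zero arm there.
Beam weight: 14.8 × 9.81 = 145.2 N down at 0.895 m → arm 0.895 m, τ = 145.2 × 0.895 = 130 N·m clockwise.
Crate: 42.5 × 9.81 = 416.9 N down at 0.881 m → arm 0.881 m, τ = 416.9 × 0.881 = 367.3 N·m clockwise.
Toolbox: 10.7 × 9.81 = 105 N down at 0.422 m → arm 0.422 m, τ = 105 × 0.422 = 44.31 N·m clockwise.
Sack of grain: 17.2 × 9.81 = 168.7 N down at 0.273 m → arm 0.273 m, τ = 168.7 × 0.273 = 46.06 N·m clockwise.
Total clockwise load moment = 587.7 N·m.
The cable tension T acts at 1.79 m; only its component perpendicular to the rod, T sinθ, produces torque. sinθ = h/√(h²+d²) = 3.37/√(3.37²+1.79²) = 0.8831.
Setting net torque to zero: T × 1.79 × 0.8831 = 587.7 → T = 587.7 / 1.581 = 372 N.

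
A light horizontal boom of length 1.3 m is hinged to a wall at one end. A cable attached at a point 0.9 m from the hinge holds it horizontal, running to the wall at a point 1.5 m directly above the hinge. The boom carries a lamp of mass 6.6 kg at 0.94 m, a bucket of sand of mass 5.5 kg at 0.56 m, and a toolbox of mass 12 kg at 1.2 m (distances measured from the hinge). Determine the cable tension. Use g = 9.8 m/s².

T ≈ 301 N

Sum moments about the hinge (the unknown hinge reaction has zero arm there).
Lamp: 6.6 × 9.8 = 64.68 N down at 0.94 m → arm 0.94 m, τ = 64.68 × 0.94 = 60.8 N·m clockwise.
Bucket of sand: 5.5 × 9.8 = 53.9 N down at 0.56 m → arm 0.56 m, τ = 53.9 × 0.56 = 30.18 N·m clockwise.
Toolbox: 12 × 9.8 = 117.6 N down at 1.2 m → arm 1.2 m, τ = 117.6 × 1.2 = 141.1 N·m clockwise.
Total clockwise load moment = 232.1 N·m.
The cable tension T acts at 0.9 m; only its component perpendicular to the boom, T sinθ, produces torque. sinθ = h/√(h²+d²) = 1.5/√(1.5²+0.9²) = 0.8575.
Balancing moments: T × 0.9 × 0.8575 = 232.1, giving T = 232.1 / 0.7718 = 301 N.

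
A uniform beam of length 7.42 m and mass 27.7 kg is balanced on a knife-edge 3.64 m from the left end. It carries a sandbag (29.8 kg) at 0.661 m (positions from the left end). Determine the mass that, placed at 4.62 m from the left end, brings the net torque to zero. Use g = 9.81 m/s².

Sum moments about the knife-edge (at 3.64 m from the left end) (the support reaction has zero arm there).
Beam weight: 27.7 × 9.81 = 271.7 N down at 3.71 m → arm 0.07 m, τ = 271.7 × 0.07 = 19.02 N·m clockwise.
Sandbag: 29.8 × 9.81 = 292.3 N down at 0.661 m → arm 2.979 m, τ = 292.3 × 2.979 = 870.8 N·m counterclockwise.
Net moment of known loads = 851.8 N·m counterclockwise.
An unknown mass m at 4.62 m has arm 0.98 m; its moment is m·g·0.98 clockwise.
For rotational equilibrium, m × 9.81 × 0.98 = 851.8, so m = 851.8 / (9.81 × 0.98) = 88.6 kg.

m ≈ 88.6 kg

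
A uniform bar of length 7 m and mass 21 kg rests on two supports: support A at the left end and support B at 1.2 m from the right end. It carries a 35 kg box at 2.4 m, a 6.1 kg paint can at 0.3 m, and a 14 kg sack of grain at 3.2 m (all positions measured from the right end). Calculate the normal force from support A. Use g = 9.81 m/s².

Choose support B as the axis so its reaction then has zero moment arm.
Beam weight: 21 × 9.81 = 206 N down at 3.5 m → arm 2.3 m, τ = 206 × 2.3 = 473.8 N·m counterclockwise.
Box: 35 × 9.81 = 343.4 N down at 2.4 m → arm 1.2 m, τ = 343.4 × 1.2 = 412.1 N·m counterclockwise.
Paint can: 6.1 × 9.81 = 59.84 N down at 0.3 m → arm 0.9 m, τ = 59.84 × 0.9 = 53.86 N·m clockwise.
Sack of grain: 14 × 9.81 = 137.3 N down at 3.2 m → arm 2 m, τ = 137.3 × 2 = 274.6 N·m counterclockwise.
Net load moment about support B = 1107 N·m counterclockwise.
Reaction R at support A is upward at 7 m, arm 5.8 m → moment R × 5.8 clockwise.
Setting net torque to zero: R × 5.8 = 1107 → R = 191 N.

R_A ≈ 191 N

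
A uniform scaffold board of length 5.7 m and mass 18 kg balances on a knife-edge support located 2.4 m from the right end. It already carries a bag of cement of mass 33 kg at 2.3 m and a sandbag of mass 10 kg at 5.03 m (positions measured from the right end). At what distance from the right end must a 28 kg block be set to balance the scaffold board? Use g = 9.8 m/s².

About the knife-edge support (at 2.4 m from the right end):
Beam weight: 18 × 9.8 = 176.4 N down at 2.85 m → arm 0.45 m, τ = 176.4 × 0.45 = 79.38 N·m counterclockwise.
Bag of cement: 33 × 9.8 = 323.4 N down at 2.3 m → arm 0.1 m, τ = 323.4 × 0.1 = 32.34 N·m clockwise.
Sandbag: 10 × 9.8 = 98 N down at 5.03 m → arm 2.63 m, τ = 98 × 2.63 = 257.7 N·m counterclockwise.
Net moment of existing loads = 304.7 N·m counterclockwise.
The block weighs 28 × 9.8 = 274.4 N and must supply an equal clockwise moment, so its lever arm about the knife-edge support is 304.7 / 274.4 = 1.11 m.
That puts it at 2.4 − 1.11 = 1.29 m from the right end.

x ≈ 1.29 m from the right end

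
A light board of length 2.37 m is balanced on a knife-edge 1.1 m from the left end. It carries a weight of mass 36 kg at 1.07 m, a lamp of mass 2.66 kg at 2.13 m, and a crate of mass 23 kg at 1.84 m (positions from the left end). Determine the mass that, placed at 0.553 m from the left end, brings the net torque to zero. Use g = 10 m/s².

m ≈ 34.1 kg

Taking torques about the knife-edge (at 1.1 m from the left end):
Weight: 36 × 10 = 360 N down at 1.07 m → arm 0.03 m, τ = 360 × 0.03 = 10.8 N·m counterclockwise.
Lamp: 2.66 × 10 = 26.6 N down at 2.13 m → arm 1.03 m, τ = 26.6 × 1.03 = 27.4 N·m clockwise.
Crate: 23 × 10 = 230 N down at 1.84 m → arm 0.74 m, τ = 230 × 0.74 = 170.2 N·m clockwise.
Net moment of known loads = 186.8 N·m clockwise.
An unknown mass m at 0.553 m has arm 0.547 m; its moment is m·g·0.547 counterclockwise.
Setting net torque to zero: m × 10 × 0.547 = 186.8 → m = 186.8 / (10 × 0.547) = 34.1 kg.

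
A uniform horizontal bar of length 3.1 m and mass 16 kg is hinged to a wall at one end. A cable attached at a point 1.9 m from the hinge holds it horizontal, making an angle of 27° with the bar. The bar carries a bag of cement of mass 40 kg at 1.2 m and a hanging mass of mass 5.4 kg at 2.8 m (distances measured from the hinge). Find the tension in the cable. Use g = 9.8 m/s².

T ≈ 999 N

Taking torques about the hinge:
Beam weight: 16 × 9.8 = 156.8 N down at 1.55 m → arm 1.55 m, τ = 156.8 × 1.55 = 243 N·m clockwise.
Bag of cement: 40 × 9.8 = 392 N down at 1.2 m → arm 1.2 m, τ = 392 × 1.2 = 470.4 N·m clockwise.
Hanging mass: 5.4 × 9.8 = 52.92 N down at 2.8 m → arm 2.8 m, τ = 52.92 × 2.8 = 148.2 N·m clockwise.
Total clockwise load moment = 861.6 N·m.
The cable tension T acts at 1.9 m; only its component perpendicular to the bar, T sinθ, produces torque. sin 27° = 0.454.
Setting net torque to zero: T × 1.9 × 0.454 = 861.6 → T = 861.6 / 0.8626 = 999 N.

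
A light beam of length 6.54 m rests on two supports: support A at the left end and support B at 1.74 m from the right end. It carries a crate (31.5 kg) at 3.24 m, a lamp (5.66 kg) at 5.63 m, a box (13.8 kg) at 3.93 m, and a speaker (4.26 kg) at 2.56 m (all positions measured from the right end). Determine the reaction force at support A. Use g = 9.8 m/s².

Choose support B as the axis so its reaction then has zero moment arm.
Crate: 31.5 × 9.8 = 308.7 N down at 3.24 m → arm 1.5 m, τ = 308.7 × 1.5 = 463 N·m counterclockwise.
Lamp: 5.66 × 9.8 = 55.47 N down at 5.63 m → arm 3.89 m, τ = 55.47 × 3.89 = 215.8 N·m counterclockwise.
Box: 13.8 × 9.8 = 135.2 N down at 3.93 m → arm 2.19 m, τ = 135.2 × 2.19 = 296.1 N·m counterclockwise.
Speaker: 4.26 × 9.8 = 41.75 N down at 2.56 m → arm 0.82 m, τ = 41.75 × 0.82 = 34.23 N·m counterclockwise.
Net load moment about support B = 1009 N·m counterclockwise.
Reaction R at support A is upward at 6.54 m, arm 4.8 m → moment R × 4.8 clockwise.
Balancing moments: R × 4.8 = 1009, giving R = 210 N.

R_A ≈ 210 N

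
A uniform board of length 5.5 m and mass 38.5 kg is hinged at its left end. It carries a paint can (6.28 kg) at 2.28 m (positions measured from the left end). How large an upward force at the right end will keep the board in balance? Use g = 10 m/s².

Choose the left end as the axis so the unknown pivot reaction has zero arm there.
Beam weight: 38.5 × 10 = 385 N down at 2.75 m → arm 2.75 m, τ = 385 × 2.75 = 1059 N·m clockwise.
Paint can: 6.28 × 10 = 62.8 N down at 2.28 m → arm 2.28 m, τ = 62.8 × 2.28 = 143.2 N·m clockwise.
Net moment of the loads = 1202 N·m clockwise.
The upward force F acts at the right end, arm 5.5 m, giving F × 5.5 counterclockwise.
For rotational equilibrium, F × 5.5 = 1202, so F = 1202 / 5.5 = 219 N.

F ≈ 219 N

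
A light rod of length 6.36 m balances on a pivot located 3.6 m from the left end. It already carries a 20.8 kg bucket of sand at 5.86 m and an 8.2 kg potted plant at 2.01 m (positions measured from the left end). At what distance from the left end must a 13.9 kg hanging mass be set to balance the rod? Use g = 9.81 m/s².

x ≈ 1.16 m from the left end

About the pivot (at 3.6 m from the left end):
Bucket of sand: 20.8 × 9.81 = 204 N down at 5.86 m → arm 2.26 m, τ = 204 × 2.26 = 461 N·m clockwise.
Potted plant: 8.2 × 9.81 = 80.44 N down at 2.01 m → arm 1.59 m, τ = 80.44 × 1.59 = 127.9 N·m counterclockwise.
Net moment of existing loads = 333.1 N·m clockwise.
The hanging mass weighs 13.9 × 9.81 = 136.4 N and must supply an equal counterclockwise moment, so its lever arm about the pivot is 333.1 / 136.4 = 2.44 m.
That puts it at 3.6 − 2.44 = 1.16 m from the left end.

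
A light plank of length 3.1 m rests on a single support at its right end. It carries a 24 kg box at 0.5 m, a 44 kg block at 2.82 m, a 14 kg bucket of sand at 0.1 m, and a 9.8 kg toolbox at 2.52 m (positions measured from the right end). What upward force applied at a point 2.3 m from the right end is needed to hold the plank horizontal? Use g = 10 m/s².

Choose the right end as the axis so the unknown pivot reaction has zero arm there.
Box: 24 × 10 = 240 N down at 0.5 m → arm 0.5 m, τ = 240 × 0.5 = 120 N·m counterclockwise.
Block: 44 × 10 = 440 N down at 2.82 m → arm 2.82 m, τ = 440 × 2.82 = 1241 N·m counterclockwise.
Bucket of sand: 14 × 10 = 140 N down at 0.1 m → arm 0.1 m, τ = 140 × 0.1 = 14 N·m counterclockwise.
Toolbox: 9.8 × 10 = 98 N down at 2.52 m → arm 2.52 m, τ = 98 × 2.52 = 247 N·m counterclockwise.
Net moment of the loads = 1622 N·m counterclockwise.
The upward force F acts at a point 2.3 m from the right end, arm 2.3 m, giving F × 2.3 clockwise.
Στ = 0 ⇒ F × 2.3 = 1622 ⇒ F = 1622 / 2.3 = 705 N.

F ≈ 705 N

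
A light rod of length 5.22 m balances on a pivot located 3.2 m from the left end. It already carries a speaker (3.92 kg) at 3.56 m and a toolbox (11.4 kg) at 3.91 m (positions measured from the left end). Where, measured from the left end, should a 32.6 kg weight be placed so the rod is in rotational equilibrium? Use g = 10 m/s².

Choose the pivot (at 3.2 m from the left end) as the axis so the support reaction has zero arm there.
Speaker: 3.92 × 10 = 39.2 N down at 3.56 m → arm 0.36 m, τ = 39.2 × 0.36 = 14.11 N·m clockwise.
Toolbox: 11.4 × 10 = 114 N down at 3.91 m → arm 0.71 m, τ = 114 × 0.71 = 80.94 N·m clockwise.
Net moment of existing loads = 95.05 N·m clockwise.
The weight weighs 32.6 × 10 = 326 N and must supply an equal counterclockwise moment, so its lever arm about the pivot is 95.05 / 326 = 0.292 m.
That puts it at 3.2 − 0.292 = 2.91 m from the left end.

x ≈ 2.91 m from the left end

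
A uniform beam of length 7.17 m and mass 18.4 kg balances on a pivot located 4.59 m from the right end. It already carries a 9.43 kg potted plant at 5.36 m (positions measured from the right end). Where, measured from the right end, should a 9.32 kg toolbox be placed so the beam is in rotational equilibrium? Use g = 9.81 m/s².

x ≈ 5.8 m from the right end

Taking torques about the pivot (at 4.59 m from the right end):
Beam weight: 18.4 × 9.81 = 180.5 N down at 3.585 m → arm 1.005 m, τ = 180.5 × 1.005 = 181.4 N·m clockwise.
Potted plant: 9.43 × 9.81 = 92.51 N down at 5.36 m → arm 0.77 m, τ = 92.51 × 0.77 = 71.23 N·m counterclockwise.
Net moment of existing loads = 110.2 N·m clockwise.
The toolbox weighs 9.32 × 9.81 = 91.43 N and must supply an equal counterclockwise moment, so its lever arm about the pivot is 110.2 / 91.43 = 1.21 m.
That puts it at 4.59 + 1.21 = 5.8 m from the right end.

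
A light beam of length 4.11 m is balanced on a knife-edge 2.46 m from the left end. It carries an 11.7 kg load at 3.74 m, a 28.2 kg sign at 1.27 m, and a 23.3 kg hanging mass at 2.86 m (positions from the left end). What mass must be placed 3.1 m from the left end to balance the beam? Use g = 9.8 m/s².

Choose the knife-edge (at 2.46 m from the left end) as the axis so the support reaction has zero arm there.
Load: 11.7 × 9.8 = 114.7 N down at 3.74 m → arm 1.28 m, τ = 114.7 × 1.28 = 146.8 N·m clockwise.
Sign: 28.2 × 9.8 = 276.4 N down at 1.27 m → arm 1.19 m, τ = 276.4 × 1.19 = 328.9 N·m counterclockwise.
Hanging mass: 23.3 × 9.8 = 228.3 N down at 2.86 m → arm 0.4 m, τ = 228.3 × 0.4 = 91.32 N·m clockwise.
Net moment of known loads = 90.78 N·m counterclockwise.
An unknown mass m at 3.1 m has arm 0.64 m; its moment is m·g·0.64 clockwise.
Balancing moments: m × 9.8 × 0.64 = 90.78, giving m = 90.78 / (9.8 × 0.64) = 14.5 kg.

m ≈ 14.5 kg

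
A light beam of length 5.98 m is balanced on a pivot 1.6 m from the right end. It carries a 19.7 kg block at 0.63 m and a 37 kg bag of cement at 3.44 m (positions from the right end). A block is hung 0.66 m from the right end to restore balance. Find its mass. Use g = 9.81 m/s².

m ≈ 52.1 kg

Sum moments about the pivot (at 1.6 m from the right end) (the support reaction has zero arm there).
Block: 19.7 × 9.81 = 193.3 N down at 0.63 m → arm 0.97 m, τ = 193.3 × 0.97 = 187.5 N·m clockwise.
Bag of cement: 37 × 9.81 = 363 N down at 3.44 m → arm 1.84 m, τ = 363 × 1.84 = 667.9 N·m counterclockwise.
Net moment of known loads = 480.4 N·m counterclockwise.
An unknown mass m at 0.66 m has arm 0.94 m; its moment is m·g·0.94 clockwise.
Balancing moments: m × 9.81 × 0.94 = 480.4, giving m = 480.4 / (9.81 × 0.94) = 52.1 kg.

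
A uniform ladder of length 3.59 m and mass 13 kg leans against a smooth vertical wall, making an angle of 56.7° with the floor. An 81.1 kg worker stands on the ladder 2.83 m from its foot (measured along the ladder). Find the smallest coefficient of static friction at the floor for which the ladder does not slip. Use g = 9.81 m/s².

Take moments about the foot of the ladder.
Ladder weight 13×9.81 = 127.5 N acts at 1.795 m along the ladder; its horizontal arm is 1.795·cos56.7° = 0.9855 m → τ = 125.7 N·m clockwise.
Worker: 81.1×9.81 = 795.6 N at 2.83 m → arm 1.554 m → τ = 1236 N·m clockwise.
Wall normal N acts horizontally at the top; its moment arm is the height L sinθ = 3.59·sin56.7° = 3.001 m, counterclockwise.
Setting net torque to zero: N × 3.001 = 1362 → N = 453.8 N.
ΣFx = 0 ⇒ f = N_wall = 453.8 N. ΣFy = 0 ⇒ N_floor = 923.1 N.
μ_min = f / N_floor = 453.8 / 923.1 = 0.492.

μ_min ≈ 0.492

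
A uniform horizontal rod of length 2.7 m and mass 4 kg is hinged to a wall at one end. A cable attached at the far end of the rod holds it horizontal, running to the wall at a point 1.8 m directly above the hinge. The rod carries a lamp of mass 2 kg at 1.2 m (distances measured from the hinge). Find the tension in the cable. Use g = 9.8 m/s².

Taking torques about the hinge:
Beam weight: 4 × 9.8 = 39.2 N down at 1.35 m → arm 1.35 m, τ = 39.2 × 1.35 = 52.92 N·m clockwise.
Lamp: 2 × 9.8 = 19.6 N down at 1.2 m → arm 1.2 m, τ = 19.6 × 1.2 = 23.52 N·m clockwise.
Total clockwise load moment = 76.44 N·m.
The cable tension T acts at 2.7 m; only its component perpendicular to the rod, T sinθ, produces torque. sinθ = h/√(h²+d²) = 1.8/√(1.8²+2.7²) = 0.5547.
Στ = 0 ⇒ T × 2.7 × 0.5547 = 76.44 ⇒ T = 76.44 / 1.498 = 51 N.

T ≈ 51 N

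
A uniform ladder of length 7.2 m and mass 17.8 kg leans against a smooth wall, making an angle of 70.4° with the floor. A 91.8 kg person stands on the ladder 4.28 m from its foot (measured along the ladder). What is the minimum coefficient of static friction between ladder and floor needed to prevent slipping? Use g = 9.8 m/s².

About the foot of the ladder:
Ladder weight 17.8×9.8 = 174.4 N acts at 3.6 m along the ladder; its horizontal arm is 3.6·cos70.4° = 1.208 m → τ = 210.7 N·m clockwise.
Person: 91.8×9.8 = 899.6 N at 4.28 m → arm 1.436 m → τ = 1292 N·m clockwise.
Wall normal N acts horizontally at the top; its moment arm is the height L sinθ = 7.2·sin70.4° = 6.783 m, counterclockwise.
Balancing moments: N × 6.783 = 1503, giving N = 221.6 N.
ΣFx = 0 ⇒ f = N_wall = 221.6 N. ΣFy = 0 ⇒ N_floor = 1074 N.
μ_min = f / N_floor = 221.6 / 1074 = 0.206.

μ_min ≈ 0.206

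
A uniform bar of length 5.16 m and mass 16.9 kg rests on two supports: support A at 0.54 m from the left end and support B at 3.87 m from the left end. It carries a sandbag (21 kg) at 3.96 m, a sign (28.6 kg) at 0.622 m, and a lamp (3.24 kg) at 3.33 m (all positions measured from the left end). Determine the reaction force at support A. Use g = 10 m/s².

R_A ≈ 344 N

Sum moments about support B (its reaction then has zero moment arm).
Beam weight: 16.9 × 10 = 169 N down at 2.58 m → arm 1.29 m, τ = 169 × 1.29 = 218 N·m counterclockwise.
Sandbag: 21 × 10 = 210 N down at 3.96 m → arm 0.09 m, τ = 210 × 0.09 = 18.9 N·m clockwise.
Sign: 28.6 × 10 = 286 N down at 0.622 m → arm 3.248 m, τ = 286 × 3.248 = 928.9 N·m counterclockwise.
Lamp: 3.24 × 10 = 32.4 N down at 3.33 m → arm 0.54 m, τ = 32.4 × 0.54 = 17.5 N·m counterclockwise.
Net load moment about support B = 1146 N·m counterclockwise.
Reaction R at support A is upward at 0.54 m, arm 3.33 m → moment R × 3.33 clockwise.
Στ = 0 ⇒ R × 3.33 = 1146 ⇒ R = 344 N.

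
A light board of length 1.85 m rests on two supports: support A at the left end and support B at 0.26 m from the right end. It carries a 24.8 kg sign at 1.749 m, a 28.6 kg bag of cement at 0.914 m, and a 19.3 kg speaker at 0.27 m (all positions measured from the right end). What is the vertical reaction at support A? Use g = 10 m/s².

Take moments about support B.
Sign: 24.8 × 10 = 248 N down at 1.749 m → arm 1.489 m, τ = 248 × 1.489 = 369.3 N·m counterclockwise.
Bag of cement: 28.6 × 10 = 286 N down at 0.914 m → arm 0.654 m, τ = 286 × 0.654 = 187 N·m counterclockwise.
Speaker: 19.3 × 10 = 193 N down at 0.27 m → arm 0.01 m, τ = 193 × 0.01 = 1.93 N·m counterclockwise.
Net load moment about support B = 558.2 N·m counterclockwise.
Reaction R at support A is upward at 1.85 m, arm 1.59 m → moment R × 1.59 clockwise.
Setting net torque to zero: R × 1.59 = 558.2 → R = 351 N.

R_A ≈ 351 N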